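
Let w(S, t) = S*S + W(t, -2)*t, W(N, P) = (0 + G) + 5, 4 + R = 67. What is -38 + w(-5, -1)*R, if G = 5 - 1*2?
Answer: 1033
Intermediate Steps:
R = 63 (R = -4 + 67 = 63)
G = 3 (G = 5 - 2 = 3)
W(N, P) = 8 (W(N, P) = (0 + 3) + 5 = 3 + 5 = 8)
w(S, t) = S**2 + 8*t (w(S, t) = S*S + 8*t = S**2 + 8*t)
-38 + w(-5, -1)*R = -38 + ((-5)**2 + 8*(-1))*63 = -38 + (25 - 8)*63 = -38 + 17*63 = -38 + 1071 = 1033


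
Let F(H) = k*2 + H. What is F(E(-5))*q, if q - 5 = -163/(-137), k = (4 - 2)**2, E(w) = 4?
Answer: 10176/137 ≈ 74.277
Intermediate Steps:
k = 4 (k = 2**2 = 4)
q = 848/137 (q = 5 - 163/(-137) = 5 - 163*(-1)/137 = 5 - 1*(-163/137) = 5 + 163/137 = 848/137 ≈ 6.1898)
F(H) = 8 + H (F(H) = 4*2 + H = 8 + H)
F(E(-5))*q = (8 + 4)*(848/137) = 12*(848/137) = 10176/137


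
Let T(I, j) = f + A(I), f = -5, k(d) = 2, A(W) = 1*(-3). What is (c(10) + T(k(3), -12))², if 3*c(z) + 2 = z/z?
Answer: 625/9 ≈ 69.444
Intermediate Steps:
A(W) = -3
T(I, j) = -8 (T(I, j) = -5 - 3 = -8)
c(z) = -⅓ (c(z) = -⅔ + (z/z)/3 = -⅔ + (⅓)*1 = -⅔ + ⅓ = -⅓)
(c(10) + T(k(3), -12))² = (-⅓ - 8)² = (-25/3)² = 625/9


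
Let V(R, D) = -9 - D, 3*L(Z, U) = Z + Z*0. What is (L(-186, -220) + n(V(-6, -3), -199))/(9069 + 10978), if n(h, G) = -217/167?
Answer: -10571/3347849 ≈ -0.0031575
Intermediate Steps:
L(Z, U) = Z/3 (L(Z, U) = (Z + Z*0)/3 = (Z + 0)/3 = Z/3)
n(h, G) = -217/167 (n(h, G) = -217*1/167 = -217/167)
(L(-186, -220) + n(V(-6, -3), -199))/(9069 + 10978) = ((⅓)*(-186) - 217/167)/(9069 + 10978) = (-62 - 217/167)/20047 = -10571/167*1/20047 = -10571/3347849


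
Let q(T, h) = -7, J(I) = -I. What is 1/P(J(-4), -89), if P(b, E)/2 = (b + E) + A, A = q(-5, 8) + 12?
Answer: -1/160 ≈ -0.0062500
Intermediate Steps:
A = 5 (A = -7 + 12 = 5)
P(b, E) = 10 + 2*E + 2*b (P(b, E) = 2*((b + E) + 5) = 2*((E + b) + 5) = 2*(5 + E + b) = 10 + 2*E + 2*b)
1/P(J(-4), -89) = 1/(10 + 2*(-89) + 2*(-1*(-4))) = 1/(10 - 178 + 2*4) = 1/(10 - 178 + 8) = 1/(-160) = -1/160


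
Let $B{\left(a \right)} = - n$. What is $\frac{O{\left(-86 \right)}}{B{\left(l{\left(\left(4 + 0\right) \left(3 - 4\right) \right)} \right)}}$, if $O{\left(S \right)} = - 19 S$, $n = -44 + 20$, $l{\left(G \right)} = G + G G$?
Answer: $\frac{817}{12} \approx 68.083$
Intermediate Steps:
$l{\left(G \right)} = G + G^{2}$
$n = -24$
$B{\left(a \right)} = 24$ ($B{\left(a \right)} = \left(-1\right) \left(-24\right) = 24$)
$\frac{O{\left(-86 \right)}}{B{\left(l{\left(\left(4 + 0\right) \left(3 - 4\right) \right)} \right)}} = \frac{\left(-19\right) \left(-86\right)}{24} = 1634 \cdot \frac{1}{24} = \frac{817}{12}$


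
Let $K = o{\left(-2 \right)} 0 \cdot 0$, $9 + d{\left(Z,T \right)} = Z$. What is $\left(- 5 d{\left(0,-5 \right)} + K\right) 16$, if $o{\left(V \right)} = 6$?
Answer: $720$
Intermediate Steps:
$d{\left(Z,T \right)} = -9 + Z$
$K = 0$ ($K = 6 \cdot 0 \cdot 0 = 0 \cdot 0 = 0$)
$\left(- 5 d{\left(0,-5 \right)} + K\right) 16 = \left(- 5 \left(-9 + 0\right) + 0\right) 16 = \left(\left(-5\right) \left(-9\right) + 0\right) 16 = \left(45 + 0\right) 16 = 45 \cdot 16 = 720$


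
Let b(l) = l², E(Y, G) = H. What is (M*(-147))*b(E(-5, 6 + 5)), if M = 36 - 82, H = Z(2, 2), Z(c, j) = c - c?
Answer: 0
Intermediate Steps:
Z(c, j) = 0
H = 0
E(Y, G) = 0
M = -46
(M*(-147))*b(E(-5, 6 + 5)) = -46*(-147)*0² = 6762*0 = 0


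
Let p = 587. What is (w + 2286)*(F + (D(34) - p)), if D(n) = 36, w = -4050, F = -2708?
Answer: 5748876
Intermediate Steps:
(w + 2286)*(F + (D(34) - p)) = (-4050 + 2286)*(-2708 + (36 - 1*587)) = -1764*(-2708 + (36 - 587)) = -1764*(-2708 - 551) = -1764*(-3259) = 5748876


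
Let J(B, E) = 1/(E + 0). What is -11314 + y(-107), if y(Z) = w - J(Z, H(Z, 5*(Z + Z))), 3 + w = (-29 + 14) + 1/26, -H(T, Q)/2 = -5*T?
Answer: -78813786/6955 ≈ -11332.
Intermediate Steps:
H(T, Q) = 10*T (H(T, Q) = -(-10)*T = 10*T)
J(B, E) = 1/E
w = -467/26 (w = -3 + ((-29 + 14) + 1/26) = -3 + (-15 + 1/26) = -3 - 389/26 = -467/26 ≈ -17.962)
y(Z) = -467/26 - 1/(10*Z)
-11314 + y(-107) = -11314 + (1/130)*(-13 - 2335*(-107))/(-107) = -11314 + (1/130)*(-1/107)*(-13 + 249845) = -11314 + (1/130)*(-1/107)*249832 = -11314 - 124916/6955 = -78813786/6955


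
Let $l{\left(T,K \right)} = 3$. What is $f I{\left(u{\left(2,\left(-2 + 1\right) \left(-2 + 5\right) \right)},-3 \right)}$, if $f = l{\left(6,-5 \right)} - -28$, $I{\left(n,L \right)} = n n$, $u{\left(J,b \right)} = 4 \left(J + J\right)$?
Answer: $7936$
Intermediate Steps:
$u{\left(J,b \right)} = 8 J$ ($u{\left(J,b \right)} = 4 \cdot 2 J = 8 J$)
$I{\left(n,L \right)} = n^{2}$
$f = 31$ ($f = 3 - -28 = 3 + 28 = 31$)
$f I{\left(u{\left(2,\left(-2 + 1\right) \left(-2 + 5\right) \right)},-3 \right)} = 31 \left(8 \cdot 2\right)^{2} = 31 \cdot 16^{2} = 31 \cdot 256 = 7936$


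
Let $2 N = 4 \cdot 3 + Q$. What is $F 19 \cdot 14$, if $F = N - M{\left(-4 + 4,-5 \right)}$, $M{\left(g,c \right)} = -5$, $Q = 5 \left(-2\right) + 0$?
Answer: $1596$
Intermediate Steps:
$Q = -10$ ($Q = -10 + 0 = -10$)
$N = 1$ ($N = \frac{4 \cdot 3 - 10}{2} = \frac{12 - 10}{2} = \frac{1}{2} \cdot 2 = 1$)
$F = 6$ ($F = 1 - -5 = 1 + 5 = 6$)
$F 19 \cdot 14 = 6 \cdot 19 \cdot 14 = 114 \cdot 14 = 1596$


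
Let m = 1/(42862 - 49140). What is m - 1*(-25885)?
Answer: 162506029/6278 ≈ 25885.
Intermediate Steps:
m = -1/6278 (m = 1/(-6278) = -1/6278 ≈ -0.00015929)
m - 1*(-25885) = -1/6278 - 1*(-25885) = -1/6278 + 25885 = 162506029/6278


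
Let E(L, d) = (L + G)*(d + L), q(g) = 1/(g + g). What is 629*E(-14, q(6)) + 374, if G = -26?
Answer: 1051552/3 ≈ 3.5052e+5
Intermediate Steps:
q(g) = 1/(2*g)
E(L, d) = (-26 + L)*(L + d) (E(L, d) = (L - 26)*(d + L) = (-26 + L)*(L + d))
629*E(-14, q(6)) + 374 = 629*((-14)² - 26*(-14) - 13/6 - 7/6) + 374 = 629*(196 + 364 - 13/6 - 7/6) + 374 = 629*(1670/3) + 374 = 1050430/3 + 374 = 1051552/3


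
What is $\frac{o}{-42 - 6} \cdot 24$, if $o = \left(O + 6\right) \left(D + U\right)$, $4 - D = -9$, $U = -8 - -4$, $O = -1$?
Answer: $- \frac{45}{2} \approx -22.5$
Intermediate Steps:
$U = -4$ ($U = -8 + 4 = -4$)
$D = 13$ ($D = 4 - -9 = 4 + 9 = 13$)
$o = 45$ ($o = \left(-1 + 6\right) \left(13 - 4\right) = 5 \cdot 9 = 45$)
$\frac{o}{-42 - 6} \cdot 24 = \frac{1}{-42 - 6} \cdot 45 \cdot 24 = \frac{1}{-48} \cdot 45 \cdot 24 = \left(- \frac{1}{48}\right) 45 \cdot 24 = \left(- \frac{15}{16}\right) 24 = - \frac{45}{2}$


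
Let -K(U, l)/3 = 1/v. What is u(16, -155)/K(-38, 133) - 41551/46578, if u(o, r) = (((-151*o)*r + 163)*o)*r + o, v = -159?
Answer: -2293643950745167/46578 ≈ -4.9243e+10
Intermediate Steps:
K(U, l) = 1/53 (K(U, l) = -3/(-159) = -3*(-1/159) = 1/53)
u(o, r) = o + o*r*(163 - 151*o*r) (u(o, r) = ((-151*o*r + 163)*o)*r + o = ((163 - 151*o*r)*o)*r + o = (o*(163 - 151*o*r))*r + o = o*r*(163 - 151*o*r) + o = o + o*r*(163 - 151*o*r))
u(16, -155)/K(-38, 133) - 41551/46578 = (16*(1 + 163*(-155) - 151*16*(-155)²))/(1/53) - 41551/46578 = (16*(1 - 25265 - 151*16*24025))*53 - 41551*1/46578 = (16*(1 - 25265 - 58044400))*53 - 41551/46578 = (16*(-58069664))*53 - 41551/46578 = -929114624*53 - 41551/46578 = -49243075072 - 41551/46578 = -2293643950745167/46578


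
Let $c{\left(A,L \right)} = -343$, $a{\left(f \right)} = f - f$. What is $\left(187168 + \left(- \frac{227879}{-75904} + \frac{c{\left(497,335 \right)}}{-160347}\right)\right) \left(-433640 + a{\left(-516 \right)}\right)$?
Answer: $- \frac{123481933593021183145}{1521372336} \approx -8.1165 \cdot 10^{10}$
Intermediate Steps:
$a{\left(f \right)} = 0$
$\left(187168 + \left(- \frac{227879}{-75904} + \frac{c{\left(497,335 \right)}}{-160347}\right)\right) \left(-433640 + a{\left(-516 \right)}\right) = \left(187168 - \left(- \frac{227879}{75904} - \frac{343}{160347}\right)\right) \left(-433640 + 0\right) = \left(187168 - - \frac{36565749085}{12170978688}\right) \left(-433640\right) = \left(187168 + \left(\frac{227879}{75904} + \frac{343}{160347}\right)\right) \left(-433640\right) = \left(187168 + \frac{36565749085}{12170978688}\right) \left(-433640\right) = \frac{2278054304824669}{12170978688} \left(-433640\right) = - \frac{123481933593021183145}{1521372336}$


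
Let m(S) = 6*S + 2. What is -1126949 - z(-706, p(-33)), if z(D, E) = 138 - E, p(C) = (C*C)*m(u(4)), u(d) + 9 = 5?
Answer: -1151045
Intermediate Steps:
u(d) = -4 (u(d) = -9 + 5 = -4)
m(S) = 2 + 6*S
p(C) = -22*C² (p(C) = (C*C)*(2 + 6*(-4)) = C²*(2 - 24) = C²*(-22) = -22*C²)
-1126949 - z(-706, p(-33)) = -1126949 - (138 - (-22)*(-33)²) = -1126949 - (138 - (-22)*1089) = -1126949 - (138 - 1*(-23958)) = -1126949 - (138 + 23958) = -1126949 - 1*24096 = -1126949 - 24096 = -1151045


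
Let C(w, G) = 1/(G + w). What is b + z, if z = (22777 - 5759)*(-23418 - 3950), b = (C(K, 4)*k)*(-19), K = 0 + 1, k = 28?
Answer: -2328743652/5 ≈ -4.6575e+8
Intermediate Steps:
K = 1
b = -532/5 (b = (28/(4 + 1))*(-19) = (28/5)*(-19) = -532/5 ≈ -106.40)
z = -465748624 (z = 17018*(-27368) = -465748624)
b + z = -532/5 - 465748624 = -2328743652/5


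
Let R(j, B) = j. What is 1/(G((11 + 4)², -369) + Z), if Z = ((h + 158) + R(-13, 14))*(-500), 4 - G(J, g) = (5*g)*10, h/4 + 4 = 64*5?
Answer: -1/686046 ≈ -1.4576e-6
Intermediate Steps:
h = 1264 (h = -16 + 4*(64*5) = -16 + 4*320 = -16 + 1280 = 1264)
G(J, g) = 4 - 50*g (G(J, g) = 4 - 5*g*10 = 4 - 50*g)
Z = -704500 (Z = ((1264 + 158) - 13)*(-500) = (1422 - 13)*(-500) = 1409*(-500) = -704500)
1/(G((11 + 4)², -369) + Z) = 1/((4 - 50*(-369)) - 704500) = 1/((4 + 18450) - 704500) = 1/(18454 - 704500) = 1/(-686046) = -1/686046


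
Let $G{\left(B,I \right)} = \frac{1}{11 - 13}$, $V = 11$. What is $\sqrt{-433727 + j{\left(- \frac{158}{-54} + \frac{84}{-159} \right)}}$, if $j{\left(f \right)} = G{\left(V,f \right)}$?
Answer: $\frac{i \sqrt{1734910}}{2} \approx 658.58 i$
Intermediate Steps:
$G{\left(B,I \right)} = - \frac{1}{2}$ ($G{\left(B,I \right)} = \frac{1}{-2} = - \frac{1}{2}$)
$j{\left(f \right)} = - \frac{1}{2}$
$\sqrt{-433727 + j{\left(- \frac{158}{-54} + \frac{84}{-159} \right)}} = \sqrt{-433727 - \frac{1}{2}} = \sqrt{- \frac{867455}{2}} = \frac{i \sqrt{1734910}}{2}$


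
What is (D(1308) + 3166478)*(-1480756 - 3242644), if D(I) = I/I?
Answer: -14956546908600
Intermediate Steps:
D(I) = 1
(D(1308) + 3166478)*(-1480756 - 3242644) = (1 + 3166478)*(-1480756 - 3242644) = 3166479*(-4723400) = -14956546908600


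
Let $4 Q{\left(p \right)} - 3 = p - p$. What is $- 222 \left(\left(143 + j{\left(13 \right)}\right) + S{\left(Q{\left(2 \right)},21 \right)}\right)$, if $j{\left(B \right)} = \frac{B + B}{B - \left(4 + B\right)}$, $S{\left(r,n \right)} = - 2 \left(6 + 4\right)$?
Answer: $-25863$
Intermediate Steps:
$Q{\left(p \right)} = \frac{3}{4}$ ($Q{\left(p \right)} = \frac{3}{4} + \frac{p - p}{4} = \frac{3}{4} + \frac{1}{4} \cdot 0 = \frac{3}{4} + 0 = \frac{3}{4}$)
$S{\left(r,n \right)} = -20$ ($S{\left(r,n \right)} = \left(-2\right) 10 = -20$)
$j{\left(B \right)} = - \frac{B}{2}$ ($j{\left(B \right)} = \frac{2 B}{-4} = 2 B \left(- \frac{1}{4}\right) = - \frac{B}{2}$)
$- 222 \left(\left(143 + j{\left(13 \right)}\right) + S{\left(Q{\left(2 \right)},21 \right)}\right) = - 222 \left(\left(143 - \frac{13}{2}\right) - 20\right) = - 222 \left(\frac{273}{2} - 20\right) = \left(-222\right) \frac{233}{2} = -25863$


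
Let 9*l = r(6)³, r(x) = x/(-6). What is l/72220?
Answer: -1/649980 ≈ -1.5385e-6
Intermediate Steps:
r(x) = -x/6 (r(x) = x*(-⅙) = -x/6)
l = -⅑ (l = (-⅙*6)³/9 = (⅑)*(-1)³ = (⅑)*(-1) = -⅑ ≈ -0.11111)
l/72220 = -⅑/72220 = -⅑*1/72220 = -1/649980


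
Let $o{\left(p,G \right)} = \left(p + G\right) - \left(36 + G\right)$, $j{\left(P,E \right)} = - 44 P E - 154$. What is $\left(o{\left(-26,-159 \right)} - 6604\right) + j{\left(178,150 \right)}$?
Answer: $-1181620$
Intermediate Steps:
$j{\left(P,E \right)} = -154 - 44 E P$ ($j{\left(P,E \right)} = - 44 E P - 154 = -154 - 44 E P$)
$o{\left(p,G \right)} = -36 + p$ ($o{\left(p,G \right)} = \left(G + p\right) - \left(36 + G\right) = -36 + p$)
$\left(o{\left(-26,-159 \right)} - 6604\right) + j{\left(178,150 \right)} = \left(\left(-36 - 26\right) - 6604\right) - \left(154 + 6600 \cdot 178\right) = \left(-62 - 6604\right) - 1174954 = -6666 - 1174954 = -1181620$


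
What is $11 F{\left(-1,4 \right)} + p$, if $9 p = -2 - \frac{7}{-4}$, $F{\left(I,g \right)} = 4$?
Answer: $\frac{1583}{36} \approx 43.972$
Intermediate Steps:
$p = - \frac{1}{36}$ ($p = \frac{-2 - \frac{7}{-4}}{9} = \frac{-2 - - \frac{7}{4}}{9} = \frac{-2 + \frac{7}{4}}{9} = \frac{1}{9} \left(- \frac{1}{4}\right) = - \frac{1}{36} \approx -0.027778$)
$11 F{\left(-1,4 \right)} + p = 11 \cdot 4 - \frac{1}{36} = 44 - \frac{1}{36} = \frac{1583}{36}$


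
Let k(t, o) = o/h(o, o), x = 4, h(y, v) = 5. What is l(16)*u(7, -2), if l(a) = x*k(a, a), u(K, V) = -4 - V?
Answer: -128/5 ≈ -25.600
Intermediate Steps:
k(t, o) = o/5
l(a) = 4*a/5 (l(a) = 4*(a/5) = 4*a/5)
l(16)*u(7, -2) = ((⅘)*16)*(-4 - 1*(-2)) = 64*(-4 + 2)/5 = (64/5)*(-2) = -128/5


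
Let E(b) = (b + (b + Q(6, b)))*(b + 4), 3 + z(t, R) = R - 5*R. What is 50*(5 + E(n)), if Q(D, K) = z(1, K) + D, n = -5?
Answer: -400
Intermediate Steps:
z(t, R) = -3 - 4*R (z(t, R) = -3 + (R - 5*R) = -3 - 4*R)
Q(D, K) = -3 + D - 4*K (Q(D, K) = (-3 - 4*K) + D = -3 + D - 4*K)
E(b) = (3 - 2*b)*(4 + b) (E(b) = (b + (b + (-3 + 6 - 4*b)))*(b + 4) = (b + (b + (3 - 4*b)))*(4 + b) = (b + (3 - 3*b))*(4 + b) = (3 - 2*b)*(4 + b))
50*(5 + E(n)) = 50*(5 + (12 - 5*(-5) - 2*(-5)**2)) = 50*(5 + (12 + 25 - 2*25)) = 50*(5 + (12 + 25 - 50)) = 50*(5 - 13) = 50*(-8) = -400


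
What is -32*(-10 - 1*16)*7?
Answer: 5824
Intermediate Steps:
-32*(-10 - 1*16)*7 = -32*(-10 - 16)*7 = -32*(-26)*7 = 832*7 = 5824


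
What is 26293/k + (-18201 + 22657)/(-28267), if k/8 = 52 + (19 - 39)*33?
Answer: -764898215/137490688 ≈ -5.5633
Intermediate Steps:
k = -4864 (k = 8*(52 + (19 - 39)*33) = 8*(52 - 20*33) = 8*(52 - 660) = 8*(-608) = -4864)
26293/k + (-18201 + 22657)/(-28267) = 26293/(-4864) + (-18201 + 22657)/(-28267) = 26293*(-1/4864) + 4456*(-1/28267) = -26293/4864 - 4456/28267 = -764898215/137490688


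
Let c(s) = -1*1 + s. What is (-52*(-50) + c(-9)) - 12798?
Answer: -10208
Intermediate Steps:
c(s) = -1 + s
(-52*(-50) + c(-9)) - 12798 = (-52*(-50) + (-1 - 9)) - 12798 = (2600 - 10) - 12798 = 2590 - 12798 = -10208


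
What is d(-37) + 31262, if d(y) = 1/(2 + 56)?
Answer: 1813197/58 ≈ 31262.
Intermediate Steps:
d(y) = 1/58
d(-37) + 31262 = 1/58 + 31262 = 1813197/58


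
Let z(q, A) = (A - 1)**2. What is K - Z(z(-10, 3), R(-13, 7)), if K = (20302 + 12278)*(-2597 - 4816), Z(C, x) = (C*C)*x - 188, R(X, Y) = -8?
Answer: -241515224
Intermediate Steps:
z(q, A) = (-1 + A)**2
Z(C, x) = -188 + x*C**2 (Z(C, x) = C**2*x - 188 = x*C**2 - 188 = -188 + x*C**2)
K = -241515540 (K = 32580*(-7413) = -241515540)
K - Z(z(-10, 3), R(-13, 7)) = -241515540 - (-188 - 8*(-1 + 3)**4) = -241515540 - (-188 - 8*(2**2)**2) = -241515540 - (-188 - 8*4**2) = -241515540 - (-188 - 8*16) = -241515540 - (-188 - 128) = -241515540 - 1*(-316) = -241515540 + 316 = -241515224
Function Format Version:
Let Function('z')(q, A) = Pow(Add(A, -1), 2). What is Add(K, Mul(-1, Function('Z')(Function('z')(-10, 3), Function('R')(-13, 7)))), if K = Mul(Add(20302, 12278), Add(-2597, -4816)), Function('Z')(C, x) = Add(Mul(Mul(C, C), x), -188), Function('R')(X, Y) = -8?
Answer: -241515224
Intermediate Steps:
Function('z')(q, A) = Pow(Add(-1, A), 2)
Function('Z')(C, x) = Add(-188, Mul(x, Pow(C, 2))) (Function('Z')(C, x) = Add(Mul(Pow(C, 2), x), -188) = Add(Mul(x, Pow(C, 2)), -188) = Add(-188, Mul(x, Pow(C, 2))))
K = -241515540 (K = Mul(32580, -7413) = -241515540)
Add(K, Mul(-1, Function('Z')(Function('z')(-10, 3), Function('R')(-13, 7)))) = Add(-241515540, Mul(-1, Add(-188, Mul(-8, Pow(Pow(Add(-1, 3), 2), 2))))) = Add(-241515540, Mul(-1, Add(-188, Mul(-8, Pow(Pow(2, 2), 2))))) = Add(-241515540, Mul(-1, Add(-188, Mul(-8, Pow(4, 2))))) = Add(-241515540, Mul(-1, Add(-188, Mul(-8, 16)))) = Add(-241515540, Mul(-1, Add(-188, -128))) = Add(-241515540, Mul(-1, -316)) = Add(-241515540, 316) = -241515224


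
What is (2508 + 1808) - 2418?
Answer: 1898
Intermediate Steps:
(2508 + 1808) - 2418 = 4316 - 2418 = 1898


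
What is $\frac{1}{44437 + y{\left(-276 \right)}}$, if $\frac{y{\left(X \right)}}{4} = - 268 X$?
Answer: $\frac{1}{340309} \approx 2.9385 \cdot 10^{-6}$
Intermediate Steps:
$y{\left(X \right)} = - 1072 X$ ($y{\left(X \right)} = 4 \left(- 268 X\right) = - 1072 X$)
$\frac{1}{44437 + y{\left(-276 \right)}} = \frac{1}{44437 - -295872} = \frac{1}{44437 + 295872} = \frac{1}{340309}$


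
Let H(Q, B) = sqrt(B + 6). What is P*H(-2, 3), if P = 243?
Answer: 729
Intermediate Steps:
H(Q, B) = sqrt(6 + B)
P*H(-2, 3) = 243*sqrt(6 + 3) = 243*sqrt(9) = 243*3 = 729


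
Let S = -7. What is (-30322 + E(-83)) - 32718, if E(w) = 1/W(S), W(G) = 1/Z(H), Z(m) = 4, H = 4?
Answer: -63036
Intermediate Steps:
W(G) = ¼ (W(G) = 1/4 = ¼)
E(w) = 4 (E(w) = 1/(¼) = 4)
(-30322 + E(-83)) - 32718 = (-30322 + 4) - 32718 = -30318 - 32718 = -63036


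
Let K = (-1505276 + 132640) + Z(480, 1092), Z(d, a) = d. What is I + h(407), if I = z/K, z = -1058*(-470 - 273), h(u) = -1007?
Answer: -691273593/686078 ≈ -1007.6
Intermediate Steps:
z = 786094 (z = -1058*(-743) = 786094)
K = -1372156 (K = (-1505276 + 132640) + 480 = -1372636 + 480 = -1372156)
I = -393047/686078 (I = 786094/(-1372156) = 786094*(-1/1372156) = -393047/686078 ≈ -0.57289)
I + h(407) = -393047/686078 - 1007 = -691273593/686078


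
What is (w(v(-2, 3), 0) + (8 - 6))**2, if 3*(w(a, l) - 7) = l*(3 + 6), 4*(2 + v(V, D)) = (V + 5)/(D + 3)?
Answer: 81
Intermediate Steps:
v(V, D) = -2 + (5 + V)/(4*(3 + D)) (v(V, D) = -2 + ((V + 5)/(D + 3))/4 = -2 + ((5 + V)/(3 + D))/4 = -2 + (5 + V)/(4*(3 + D)))
w(a, l) = 7 + 3*l (w(a, l) = 7 + (l*(3 + 6))/3 = 7 + (l*9)/3 = 7 + (9*l)/3 = 7 + 3*l)
(w(v(-2, 3), 0) + (8 - 6))**2 = ((7 + 3*0) + (8 - 6))**2 = ((7 + 0) + 2)**2 = (7 + 2)**2 = 9**2 = 81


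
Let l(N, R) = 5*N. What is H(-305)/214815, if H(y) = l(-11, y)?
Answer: -11/42963 ≈ -0.00025603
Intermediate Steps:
H(y) = -55 (H(y) = 5*(-11) = -55)
H(-305)/214815 = -55/214815 = -55*1/214815 = -11/42963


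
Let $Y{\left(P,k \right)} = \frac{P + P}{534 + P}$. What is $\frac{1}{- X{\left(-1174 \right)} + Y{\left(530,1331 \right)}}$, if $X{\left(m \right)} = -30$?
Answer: $\frac{266}{8245} \approx 0.032262$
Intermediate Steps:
$Y{\left(P,k \right)} = \frac{2 P}{534 + P}$
$\frac{1}{- X{\left(-1174 \right)} + Y{\left(530,1331 \right)}} = \frac{1}{\left(-1\right) \left(-30\right) + 2 \cdot 530 \frac{1}{534 + 530}} = \frac{1}{30 + 2 \cdot 530 \cdot \frac{1}{1064}} = \frac{1}{30 + \frac{265}{266}} = \frac{1}{\frac{8245}{266}} = \frac{266}{8245}$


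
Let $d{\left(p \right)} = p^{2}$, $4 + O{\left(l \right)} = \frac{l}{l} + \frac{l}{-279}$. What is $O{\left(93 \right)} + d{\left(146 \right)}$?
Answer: $\frac{63938}{3} \approx 21313.0$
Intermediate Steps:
$O{\left(l \right)} = -3 - \frac{l}{279}$ ($O{\left(l \right)} = -4 + \left(\frac{l}{l} + \frac{l}{-279}\right) = -4 + \left(1 + l \left(- \frac{1}{279}\right)\right) = -4 - \left(-1 + \frac{l}{279}\right) = -3 - \frac{l}{279}$)
$O{\left(93 \right)} + d{\left(146 \right)} = \left(-3 - \frac{1}{3}\right) + 146^{2} = \left(-3 - \frac{1}{3}\right) + 21316 = - \frac{10}{3} + 21316 = \frac{63938}{3}$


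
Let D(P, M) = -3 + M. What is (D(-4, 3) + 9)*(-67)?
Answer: -603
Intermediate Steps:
(D(-4, 3) + 9)*(-67) = ((-3 + 3) + 9)*(-67) = (0 + 9)*(-67) = 9*(-67) = -603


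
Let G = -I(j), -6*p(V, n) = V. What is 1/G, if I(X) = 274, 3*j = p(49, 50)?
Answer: -1/274 ≈ -0.0036496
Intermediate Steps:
p(V, n) = -V/6
j = -49/18 (j = (-⅙*49)/3 = (⅓)*(-49/6) = -49/18 ≈ -2.7222)
G = -274 (G = -1*274 = -274)
1/G = 1/(-274) = -1/274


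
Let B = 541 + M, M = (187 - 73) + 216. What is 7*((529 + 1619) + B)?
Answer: 21133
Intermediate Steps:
M = 330 (M = 114 + 216 = 330)
B = 871 (B = 541 + 330 = 871)
7*((529 + 1619) + B) = 7*((529 + 1619) + 871) = 7*(2148 + 871) = 7*3019 = 21133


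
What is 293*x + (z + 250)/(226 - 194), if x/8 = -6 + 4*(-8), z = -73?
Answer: -2850127/32 ≈ -89067.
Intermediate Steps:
x = -304 (x = 8*(-6 + 4*(-8)) = 8*(-6 - 32) = 8*(-38) = -304)
293*x + (z + 250)/(226 - 194) = 293*(-304) + (-73 + 250)/(226 - 194) = -89072 + 177/32 = -2850127/32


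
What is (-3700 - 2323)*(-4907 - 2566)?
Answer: 45009879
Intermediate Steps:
(-3700 - 2323)*(-4907 - 2566) = -6023*(-7473) = 45009879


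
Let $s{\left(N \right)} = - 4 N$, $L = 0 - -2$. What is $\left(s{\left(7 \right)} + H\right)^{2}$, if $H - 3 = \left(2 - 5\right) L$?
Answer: $961$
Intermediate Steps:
$L = 2$ ($L = 0 + 2 = 2$)
$H = -3$ ($H = 3 + \left(2 - 5\right) 2 = 3 - 6 = -3$)
$\left(s{\left(7 \right)} + H\right)^{2} = \left(\left(-4\right) 7 - 3\right)^{2} = \left(-28 - 3\right)^{2} = \left(-31\right)^{2} = 961$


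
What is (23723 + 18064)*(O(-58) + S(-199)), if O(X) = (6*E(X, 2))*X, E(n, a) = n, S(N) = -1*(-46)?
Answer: 845351010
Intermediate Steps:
S(N) = 46
O(X) = 6*X² (O(X) = (6*X)*X = 6*X²)
(23723 + 18064)*(O(-58) + S(-199)) = (23723 + 18064)*(6*(-58)² + 46) = 41787*(6*3364 + 46) = 41787*(20184 + 46) = 41787*20230 = 845351010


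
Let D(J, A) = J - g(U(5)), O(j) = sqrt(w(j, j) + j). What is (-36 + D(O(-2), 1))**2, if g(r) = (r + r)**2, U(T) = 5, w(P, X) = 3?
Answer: 18225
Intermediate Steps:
O(j) = sqrt(3 + j)
g(r) = 4*r**2 (g(r) = (2*r)**2 = 4*r**2)
D(J, A) = -100 + J (D(J, A) = J - 4*5**2 = J - 4*25 = J - 1*100 = J - 100 = -100 + J)
(-36 + D(O(-2), 1))**2 = (-36 + (-100 + sqrt(3 - 2)))**2 = (-36 + (-100 + sqrt(1)))**2 = (-36 + (-100 + 1))**2 = (-36 - 99)**2 = (-135)**2 = 18225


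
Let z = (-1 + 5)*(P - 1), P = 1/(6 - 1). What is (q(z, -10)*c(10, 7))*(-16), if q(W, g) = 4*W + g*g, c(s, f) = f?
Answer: -48832/5 ≈ -9766.4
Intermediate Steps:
P = ⅕ (P = 1/5 = ⅕ ≈ 0.20000)
z = -16/5 (z = (-1 + 5)*(⅕ - 1) = 4*(-⅘) = -16/5 ≈ -3.2000)
q(W, g) = g² + 4*W (q(W, g) = 4*W + g² = g² + 4*W)
(q(z, -10)*c(10, 7))*(-16) = (((-10)² + 4*(-16/5))*7)*(-16) = ((100 - 64/5)*7)*(-16) = ((436/5)*7)*(-16) = (3052/5)*(-16) = -48832/5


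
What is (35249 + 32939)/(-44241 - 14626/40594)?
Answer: -692005918/448983445 ≈ -1.5413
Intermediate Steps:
(35249 + 32939)/(-44241 - 14626/40594) = 68188/(-44241 - 14626*1/40594) = 68188/(-44241 - 7313/20297) = 68188/(-897966890/20297) = 68188*(-20297/897966890) = -692005918/448983445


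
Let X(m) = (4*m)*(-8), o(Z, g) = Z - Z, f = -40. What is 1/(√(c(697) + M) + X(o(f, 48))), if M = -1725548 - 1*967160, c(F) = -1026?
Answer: -I*√2693734/2693734 ≈ -0.00060929*I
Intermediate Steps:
o(Z, g) = 0
M = -2692708 (M = -1725548 - 967160 = -2692708)
X(m) = -32*m
1/(√(c(697) + M) + X(o(f, 48))) = 1/(√(-1026 - 2692708) - 32*0) = 1/(√(-2693734) + 0) = 1/(I*√2693734 + 0) = 1/(I*√2693734) = -I*√2693734/2693734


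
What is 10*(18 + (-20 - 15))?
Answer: -170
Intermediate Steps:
10*(18 + (-20 - 15)) = 10*(18 - 35) = 10*(-17) = -170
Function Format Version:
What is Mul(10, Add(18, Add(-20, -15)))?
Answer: -170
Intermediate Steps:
Mul(10, Add(18, Add(-20, -15))) = Mul(10, Add(18, -35)) = Mul(10, -17) = -170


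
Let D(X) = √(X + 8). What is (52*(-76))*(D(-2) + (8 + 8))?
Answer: -63232 - 3952*√6 ≈ -72912.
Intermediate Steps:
D(X) = √(8 + X)
(52*(-76))*(D(-2) + (8 + 8)) = (52*(-76))*(√(8 - 2) + (8 + 8)) = -3952*(√6 + 16) = -3952*(16 + √6) = -63232 - 3952*√6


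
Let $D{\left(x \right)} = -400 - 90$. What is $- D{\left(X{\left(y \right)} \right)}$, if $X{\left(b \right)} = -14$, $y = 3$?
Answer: $490$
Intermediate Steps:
$D{\left(x \right)} = -490$ ($D{\left(x \right)} = -400 - 90 = -490$)
$- D{\left(X{\left(y \right)} \right)} = \left(-1\right) \left(-490\right) = 490$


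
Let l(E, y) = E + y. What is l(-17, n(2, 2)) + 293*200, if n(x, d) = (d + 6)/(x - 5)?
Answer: 175741/3 ≈ 58580.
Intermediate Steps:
n(x, d) = (6 + d)/(-5 + x)
l(-17, n(2, 2)) + 293*200 = (-17 + (6 + 2)/(-5 + 2)) + 293*200 = (-17 + 8/(-3)) + 58600 = (-17 - ⅓*8) + 58600 = (-17 - 8/3) + 58600 = -59/3 + 58600 = 175741/3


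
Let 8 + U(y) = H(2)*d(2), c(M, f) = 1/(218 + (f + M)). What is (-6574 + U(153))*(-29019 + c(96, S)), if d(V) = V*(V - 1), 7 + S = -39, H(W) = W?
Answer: 25578852299/134 ≈ 1.9089e+8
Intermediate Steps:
S = -46 (S = -7 - 39 = -46)
c(M, f) = 1/(218 + M + f) (c(M, f) = 1/(218 + (M + f)) = 1/(218 + M + f))
d(V) = V*(-1 + V)
U(y) = -4 (U(y) = -8 + 2*(2*(-1 + 2)) = -8 + 2*(2*1) = -8 + 2*2 = -8 + 4 = -4)
(-6574 + U(153))*(-29019 + c(96, S)) = (-6574 - 4)*(-29019 + 1/(218 + 96 - 46)) = -6578*(-29019 + 1/268) = -6578*(-7777091/268) = 25578852299/134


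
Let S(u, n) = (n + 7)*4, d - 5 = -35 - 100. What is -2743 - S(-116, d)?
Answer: -2251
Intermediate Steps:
d = -130 (d = 5 + (-35 - 100) = 5 - 135 = -130)
S(u, n) = 28 + 4*n (S(u, n) = (7 + n)*4 = 28 + 4*n)
-2743 - S(-116, d) = -2743 - (28 + 4*(-130)) = -2743 - (28 - 520) = -2743 - 1*(-492) = -2743 + 492 = -2251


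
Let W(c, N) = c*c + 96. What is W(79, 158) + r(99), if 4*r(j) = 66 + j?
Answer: 25513/4 ≈ 6378.3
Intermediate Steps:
W(c, N) = 96 + c² (W(c, N) = c² + 96 = 96 + c²)
r(j) = 33/2 + j/4 (r(j) = (66 + j)/4 = 33/2 + j/4)
W(79, 158) + r(99) = (96 + 79²) + (33/2 + (¼)*99) = (96 + 6241) + (33/2 + 99/4) = 6337 + 165/4 = 25513/4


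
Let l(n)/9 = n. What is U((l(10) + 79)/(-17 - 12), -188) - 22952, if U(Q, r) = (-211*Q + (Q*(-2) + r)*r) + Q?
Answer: 331314/29 ≈ 11425.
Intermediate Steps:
l(n) = 9*n
U(Q, r) = -210*Q + r*(r - 2*Q) (U(Q, r) = (-211*Q + (-2*Q + r)*r) + Q = (-211*Q + (r - 2*Q)*r) + Q = (-211*Q + r*(r - 2*Q)) + Q = -210*Q + r*(r - 2*Q))
U((l(10) + 79)/(-17 - 12), -188) - 22952 = ((-188)² - 210*(9*10 + 79)/(-17 - 12) - 2*(9*10 + 79)/(-17 - 12)*(-188)) - 22952 = (35344 - 210*(90 + 79)/(-29) - 2*(90 + 79)/(-29)*(-188)) - 22952 = (35344 - 35490*(-1)/29 - 2*169*(-1/29)*(-188)) - 22952 = (35344 - 210*(-169/29) - 2*(-169/29)*(-188)) - 22952 = (35344 + 35490/29 - 63544/29) - 22952 = 996922/29 - 22952 = 331314/29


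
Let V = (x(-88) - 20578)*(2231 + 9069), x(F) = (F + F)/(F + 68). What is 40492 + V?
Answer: -232391468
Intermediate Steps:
x(F) = 2*F/(68 + F) (x(F) = (2*F)/(68 + F) = 2*F/(68 + F))
V = -232431960 (V = (2*(-88)/(68 - 88) - 20578)*(2231 + 9069) = (2*(-88)/(-20) - 20578)*11300 = (2*(-88)*(-1/20) - 20578)*11300 = (44/5 - 20578)*11300 = -102846/5*11300 = -232431960)
40492 + V = 40492 - 232431960 = -232391468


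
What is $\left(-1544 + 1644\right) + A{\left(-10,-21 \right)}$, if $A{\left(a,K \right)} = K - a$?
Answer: $89$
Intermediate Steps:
$\left(-1544 + 1644\right) + A{\left(-10,-21 \right)} = \left(-1544 + 1644\right) - 11 = 100 + \left(-21 + 10\right) = 100 - 11 = 89$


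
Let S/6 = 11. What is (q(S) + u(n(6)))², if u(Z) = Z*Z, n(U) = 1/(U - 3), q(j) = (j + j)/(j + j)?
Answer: 100/81 ≈ 1.2346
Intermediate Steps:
S = 66 (S = 6*11 = 66)
q(j) = 1 (q(j) = (2*j)/((2*j)) = (2*j)*(1/(2*j)) = 1)
n(U) = 1/(-3 + U)
u(Z) = Z²
(q(S) + u(n(6)))² = (1 + (1/(-3 + 6))²)² = (1 + (1/3)²)² = (1 + (⅓)²)² = (1 + ⅑)² = (10/9)² = 100/81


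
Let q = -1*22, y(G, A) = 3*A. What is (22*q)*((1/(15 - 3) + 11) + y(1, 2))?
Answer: -24805/3 ≈ -8268.3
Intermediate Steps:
q = -22
(22*q)*((1/(15 - 3) + 11) + y(1, 2)) = (22*(-22))*((1/(15 - 3) + 11) + 3*2) = -484*((1/12 + 11) + 6) = -484*(133/12 + 6) = -484*205/12 = -24805/3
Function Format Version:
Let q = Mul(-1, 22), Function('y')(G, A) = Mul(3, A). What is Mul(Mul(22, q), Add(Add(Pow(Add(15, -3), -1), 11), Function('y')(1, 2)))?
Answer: Rational(-24805, 3) ≈ -8268.3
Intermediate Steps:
q = -22
Mul(Mul(22, q), Add(Add(Pow(Add(15, -3), -1), 11), Function('y')(1, 2))) = Mul(Mul(22, -22), Add(Add(Pow(Add(15, -3), -1), 11), Mul(3, 2))) = Mul(-484, Add(Add(Pow(12, -1), 11), 6)) = Mul(-484, Add(Add(Rational(1, 12), 11), 6)) = Mul(-484, Add(Rational(133, 12), 6)) = Mul(-484, Rational(205, 12)) = Rational(-24805, 3)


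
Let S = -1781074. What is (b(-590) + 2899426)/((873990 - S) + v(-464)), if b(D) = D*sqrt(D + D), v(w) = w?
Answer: 1449713/1327300 - 59*I*sqrt(295)/132730 ≈ 1.0922 - 0.0076347*I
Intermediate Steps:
b(D) = sqrt(2)*D**(3/2) (b(D) = D*sqrt(2*D) = D*(sqrt(2)*sqrt(D)) = sqrt(2)*D**(3/2))
(b(-590) + 2899426)/((873990 - S) + v(-464)) = (sqrt(2)*(-590)**(3/2) + 2899426)/((873990 - 1*(-1781074)) - 464) = (sqrt(2)*(-590*I*sqrt(590)) + 2899426)/((873990 + 1781074) - 464) = (-1180*I*sqrt(295) + 2899426)/(2655064 - 464) = (2899426 - 1180*I*sqrt(295))/2654600 = (2899426 - 1180*I*sqrt(295))*(1/2654600) = 1449713/1327300 - 59*I*sqrt(295)/132730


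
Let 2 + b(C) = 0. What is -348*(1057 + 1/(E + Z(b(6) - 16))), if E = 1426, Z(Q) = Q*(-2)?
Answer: -268888290/731 ≈ -3.6784e+5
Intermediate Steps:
b(C) = -2 (b(C) = -2 + 0 = -2)
Z(Q) = -2*Q
-348*(1057 + 1/(E + Z(b(6) - 16))) = -348*(1057 + 1/(1426 - 2*(-2 - 16))) = -348*(1057 + 1/(1426 - 2*(-18))) = -348*(1057 + 1/(1426 + 36)) = -348*(1057 + 1/1462) = -348*1545335/1462 = -268888290/731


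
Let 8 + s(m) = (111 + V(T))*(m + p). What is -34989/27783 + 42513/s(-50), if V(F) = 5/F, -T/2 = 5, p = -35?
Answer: -111855761/19346229 ≈ -5.7818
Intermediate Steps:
T = -10 (T = -2*5 = -10)
s(m) = -7751/2 + 221*m/2 (s(m) = -8 + (111 + 5/(-10))*(m - 35) = -8 + (111 + 5*(-1/10))*(-35 + m) = -8 + (111 - 1/2)*(-35 + m) = -8 + 221*(-35 + m)/2 = -8 + (-7735/2 + 221*m/2) = -7751/2 + 221*m/2)
-34989/27783 + 42513/s(-50) = -34989/27783 + 42513/(-7751/2 + (221/2)*(-50)) = -34989*1/27783 + 42513/(-7751/2 - 5525) = -11663/9261 + 42513/(-18801/2) = -11663/9261 + 42513*(-2/18801) = -11663/9261 - 28342/6267 = -111855761/19346229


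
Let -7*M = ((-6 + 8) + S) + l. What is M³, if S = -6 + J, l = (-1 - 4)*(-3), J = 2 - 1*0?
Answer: -2197/343 ≈ -6.4053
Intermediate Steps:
J = 2 (J = 2 + 0 = 2)
l = 15 (l = -5*(-3) = 15)
S = -4 (S = -6 + 2 = -4)
M = -13/7 (M = -(((-6 + 8) - 4) + 15)/7 = -((2 - 4) + 15)/7 = -(-2 + 15)/7 = -⅐*13 = -13/7 ≈ -1.8571)
M³ = (-13/7)³ = -2197/343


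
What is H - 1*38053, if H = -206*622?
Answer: -166185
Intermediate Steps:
H = -128132
H - 1*38053 = -128132 - 1*38053 = -128132 - 38053 = -166185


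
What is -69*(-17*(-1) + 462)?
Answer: -33051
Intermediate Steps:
-69*(-17*(-1) + 462) = -69*(17 + 462) = -69*479 = -33051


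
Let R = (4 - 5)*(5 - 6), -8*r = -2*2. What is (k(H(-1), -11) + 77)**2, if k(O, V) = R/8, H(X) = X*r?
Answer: 380689/64 ≈ 5948.3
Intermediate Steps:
r = 1/2 (r = -(-1)*2/4 = -1/8*(-4) = 1/2 ≈ 0.50000)
R = 1 (R = -1*(-1) = 1)
H(X) = X/2 (H(X) = X*(1/2) = X/2)
k(O, V) = 1/8
(k(H(-1), -11) + 77)**2 = (1/8 + 77)**2 = (617/8)**2 = 380689/64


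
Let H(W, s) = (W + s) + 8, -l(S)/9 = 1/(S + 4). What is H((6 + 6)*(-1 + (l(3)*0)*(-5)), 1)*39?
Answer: -117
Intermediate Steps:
l(S) = -9/(4 + S) (l(S) = -9/(S + 4) = -9/(4 + S))
H(W, s) = 8 + W + s
H((6 + 6)*(-1 + (l(3)*0)*(-5)), 1)*39 = (8 + (6 + 6)*(-1 + (-9/(4 + 3)*0)*(-5)) + 1)*39 = (8 + 12*(-1 + (-9/7*0)*(-5)) + 1)*39 = (8 + 12*(-1 + (-9*1/7*0)*(-5)) + 1)*39 = (8 + 12*(-1 - 9/7*0*(-5)) + 1)*39 = (8 + 12*(-1 + 0*(-5)) + 1)*39 = (8 + 12*(-1 + 0) + 1)*39 = (8 + 12*(-1) + 1)*39 = (8 - 12 + 1)*39 = -3*39 = -117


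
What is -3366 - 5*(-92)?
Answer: -2906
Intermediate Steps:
-3366 - 5*(-92) = -3366 - 1*(-460) = -3366 + 460 = -2906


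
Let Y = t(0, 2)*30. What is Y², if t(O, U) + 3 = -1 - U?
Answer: 32400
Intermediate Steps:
t(O, U) = -4 - U (t(O, U) = -3 + (-1 - U) = -4 - U)
Y = -180 (Y = (-4 - 1*2)*30 = (-4 - 2)*30 = -6*30 = -180)
Y² = (-180)² = 32400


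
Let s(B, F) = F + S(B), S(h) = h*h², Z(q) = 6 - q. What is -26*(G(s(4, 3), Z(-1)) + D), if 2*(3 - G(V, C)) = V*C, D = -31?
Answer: 6825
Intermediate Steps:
S(h) = h³
s(B, F) = F + B³
G(V, C) = 3 - C*V/2 (G(V, C) = 3 - V*C/2 = 3 - C*V/2)
-26*(G(s(4, 3), Z(-1)) + D) = -26*((3 - (6 - 1*(-1))*(3 + 4³)/2) - 31) = -26*((3 - (6 + 1)*(3 + 64)/2) - 31) = -26*((3 - ½*7*67) - 31) = -26*((3 - 469/2) - 31) = -26*(-463/2 - 31) = -26*(-525/2) = 6825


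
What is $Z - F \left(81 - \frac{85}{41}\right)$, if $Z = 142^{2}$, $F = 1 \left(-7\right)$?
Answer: $\frac{849376}{41} \approx 20717.0$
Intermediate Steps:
$F = -7$
$Z = 20164$
$Z - F \left(81 - \frac{85}{41}\right) = 20164 - - 7 \left(81 - \frac{85}{41}\right) = 20164 - \left(-7\right) \frac{3236}{41} = 20164 - - \frac{22652}{41} = 20164 + \frac{22652}{41} = \frac{849376}{41}$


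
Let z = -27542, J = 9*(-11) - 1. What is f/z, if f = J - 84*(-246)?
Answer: -10282/13771 ≈ -0.74664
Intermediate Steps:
J = -100 (J = -99 - 1 = -100)
f = 20564 (f = -100 - 84*(-246) = -100 + 20664 = 20564)
f/z = 20564/(-27542) = 20564*(-1/27542) = -10282/13771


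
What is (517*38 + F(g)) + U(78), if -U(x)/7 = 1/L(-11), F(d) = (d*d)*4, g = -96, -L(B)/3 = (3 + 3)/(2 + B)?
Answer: 113013/2 ≈ 56507.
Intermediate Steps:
L(B) = -18/(2 + B) (L(B) = -3*(3 + 3)/(2 + B) = -18/(2 + B))
F(d) = 4*d² (F(d) = d²*4 = 4*d²)
U(x) = -7/2 (U(x) = -7/((-18/(2 - 11))) = -7/((-18/(-9))) = -7/((-18*(-⅑))) = -7/2)
(517*38 + F(g)) + U(78) = (517*38 + 4*(-96)²) - 7/2 = (19646 + 4*9216) - 7/2 = (19646 + 36864) - 7/2 = 56510 - 7/2 = 113013/2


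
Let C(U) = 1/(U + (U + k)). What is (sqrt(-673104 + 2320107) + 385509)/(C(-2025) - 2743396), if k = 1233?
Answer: -1085978853/7728146533 - 2817*sqrt(1647003)/7728146533 ≈ -0.14099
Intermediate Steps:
C(U) = 1/(1233 + 2*U) (C(U) = 1/(U + (U + 1233)) = 1/(U + (1233 + U)) = 1/(1233 + 2*U))
(sqrt(-673104 + 2320107) + 385509)/(C(-2025) - 2743396) = (sqrt(-673104 + 2320107) + 385509)/(1/(1233 + 2*(-2025)) - 2743396) = (sqrt(1647003) + 385509)/(1/(1233 - 4050) - 2743396) = (385509 + sqrt(1647003))/(1/(-2817) - 2743396) = (385509 + sqrt(1647003))/(-1/2817 - 2743396) = (385509 + sqrt(1647003))/(-7728146533/2817) = (385509 + sqrt(1647003))*(-2817/7728146533) = -1085978853/7728146533 - 2817*sqrt(1647003)/7728146533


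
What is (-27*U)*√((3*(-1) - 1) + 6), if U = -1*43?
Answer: 1161*√2 ≈ 1641.9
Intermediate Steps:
U = -43
(-27*U)*√((3*(-1) - 1) + 6) = (-27*(-43))*√((3*(-1) - 1) + 6) = 1161*√((-3 - 1) + 6) = 1161*√(-4 + 6) = 1161*√2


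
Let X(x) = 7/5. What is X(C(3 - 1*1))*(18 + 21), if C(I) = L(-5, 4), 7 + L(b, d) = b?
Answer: 273/5 ≈ 54.600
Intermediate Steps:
L(b, d) = -7 + b
C(I) = -12 (C(I) = -7 - 5 = -12)
X(x) = 7/5 (X(x) = 7*(⅕) = 7/5)
X(C(3 - 1*1))*(18 + 21) = 7*(18 + 21)/5 = (7/5)*39 = 273/5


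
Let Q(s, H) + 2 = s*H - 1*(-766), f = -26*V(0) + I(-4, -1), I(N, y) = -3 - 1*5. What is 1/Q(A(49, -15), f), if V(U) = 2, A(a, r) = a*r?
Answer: 1/44864 ≈ 2.2290e-5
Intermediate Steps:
I(N, y) = -8 (I(N, y) = -3 - 5 = -8)
f = -60 (f = -26*2 - 8 = -52 - 8 = -60)
Q(s, H) = 764 + H*s (Q(s, H) = -2 + (s*H - 1*(-766)) = -2 + (H*s + 766) = -2 + (766 + H*s) = 764 + H*s)
1/Q(A(49, -15), f) = 1/(764 - 2940*(-15)) = 1/(764 - 60*(-735)) = 1/(764 + 44100) = 1/44864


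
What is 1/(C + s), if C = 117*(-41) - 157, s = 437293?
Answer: 1/432339 ≈ 2.3130e-6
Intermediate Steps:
C = -4954 (C = -4797 - 157 = -4954)
1/(C + s) = 1/(-4954 + 437293) = 1/432339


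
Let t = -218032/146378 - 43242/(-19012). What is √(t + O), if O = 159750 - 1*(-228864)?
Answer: √3838932588153058287634/99390662 ≈ 623.39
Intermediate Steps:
O = 388614 (O = 159750 + 228864 = 388614)
t = 546113273/695734634 (t = -218032*1/146378 - 43242*(-1/19012) = -109016/73189 + 21621/9506 = 546113273/695734634 ≈ 0.78494)
√(t + O) = √(546113273/695734634 + 388614) = √(270372765170549/695734634) = √3838932588153058287634/99390662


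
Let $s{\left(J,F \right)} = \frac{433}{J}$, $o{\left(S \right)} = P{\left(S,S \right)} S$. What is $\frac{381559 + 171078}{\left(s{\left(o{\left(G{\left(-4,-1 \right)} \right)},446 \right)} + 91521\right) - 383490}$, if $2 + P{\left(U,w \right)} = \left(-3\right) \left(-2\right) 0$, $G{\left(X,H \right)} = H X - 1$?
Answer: $- \frac{3315822}{1752247} \approx -1.8923$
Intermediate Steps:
$G{\left(X,H \right)} = -1 + H X$
$P{\left(U,w \right)} = -2$ ($P{\left(U,w \right)} = -2 + \left(-3\right) \left(-2\right) 0 = -2 + 6 \cdot 0 = -2 + 0 = -2$)
$o{\left(S \right)} = - 2 S$
$\frac{381559 + 171078}{\left(s{\left(o{\left(G{\left(-4,-1 \right)} \right)},446 \right)} + 91521\right) - 383490} = \frac{381559 + 171078}{\left(\frac{433}{\left(-2\right) \left(-1 - -4\right)} + 91521\right) - 383490} = \frac{552637}{\left(\frac{433}{\left(-2\right) \left(-1 + 4\right)} + 91521\right) - 383490} = \frac{552637}{\left(\frac{433}{\left(-2\right) 3} + 91521\right) - 383490} = \frac{552637}{\left(\frac{433}{-6} + 91521\right) - 383490} = \frac{552637}{\left(433 \left(- \frac{1}{6}\right) + 91521\right) - 383490} = \frac{552637}{\left(- \frac{433}{6} + 91521\right) - 383490} = \frac{552637}{\frac{548693}{6} - 383490} = \frac{552637}{- \frac{1752247}{6}} = 552637 \left(- \frac{6}{1752247}\right) = - \frac{3315822}{1752247}$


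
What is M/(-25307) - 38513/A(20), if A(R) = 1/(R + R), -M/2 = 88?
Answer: -38985939464/25307 ≈ -1.5405e+6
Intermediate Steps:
M = -176 (M = -2*88 = -176)
A(R) = 1/(2*R)
M/(-25307) - 38513/A(20) = -176/(-25307) - 38513/((½)/20) = -176*(-1/25307) - 38513/((½)*(1/20)) = 176/25307 - 38513/1/40 = 176/25307 - 38513*40 = 176/25307 - 1540520 = -38985939464/25307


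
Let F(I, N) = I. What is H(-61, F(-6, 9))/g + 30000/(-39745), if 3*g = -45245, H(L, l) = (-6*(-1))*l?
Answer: -270611508/359652505 ≈ -0.75243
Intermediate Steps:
H(L, l) = 6*l
g = -45245/3 (g = (⅓)*(-45245) = -45245/3 ≈ -15082.)
H(-61, F(-6, 9))/g + 30000/(-39745) = (6*(-6))/(-45245/3) + 30000/(-39745) = -36*(-3/45245) + 30000*(-1/39745) = 108/45245 - 6000/7949 = -270611508/359652505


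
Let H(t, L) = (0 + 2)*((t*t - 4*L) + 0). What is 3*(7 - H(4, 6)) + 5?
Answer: 74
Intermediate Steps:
H(t, L) = -8*L + 2*t² (H(t, L) = 2*((t² - 4*L) + 0) = 2*(t² - 4*L) = -8*L + 2*t²)
3*(7 - H(4, 6)) + 5 = 3*(7 - (-8*6 + 2*4²)) + 5 = 3*(7 - (-48 + 2*16)) + 5 = 3*(7 - (-48 + 32)) + 5 = 3*(7 - 1*(-16)) + 5 = 3*(7 + 16) + 5 = 3*23 + 5 = 69 + 5 = 74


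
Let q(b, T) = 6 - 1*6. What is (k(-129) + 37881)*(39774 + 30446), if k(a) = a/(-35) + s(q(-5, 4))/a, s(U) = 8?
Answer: 2402213223344/903 ≈ 2.6603e+9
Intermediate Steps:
q(b, T) = 0 (q(b, T) = 6 - 6 = 0)
k(a) = 8/a - a/35 (k(a) = a/(-35) + 8/a = a*(-1/35) + 8/a = -a/35 + 8/a = 8/a - a/35)
(k(-129) + 37881)*(39774 + 30446) = ((8/(-129) - 1/35*(-129)) + 37881)*(39774 + 30446) = ((8*(-1/129) + 129/35) + 37881)*70220 = ((-8/129 + 129/35) + 37881)*70220 = (16361/4515 + 37881)*70220 = (171049076/4515)*70220 = 2402213223344/903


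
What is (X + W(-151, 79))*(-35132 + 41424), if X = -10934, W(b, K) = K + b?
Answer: -69249752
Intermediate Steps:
(X + W(-151, 79))*(-35132 + 41424) = (-10934 + (79 - 151))*(-35132 + 41424) = (-10934 - 72)*6292 = -11006*6292 = -69249752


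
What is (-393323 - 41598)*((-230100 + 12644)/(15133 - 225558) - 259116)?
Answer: 23713748660059324/210425 ≈ 1.1269e+11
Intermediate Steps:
(-393323 - 41598)*((-230100 + 12644)/(15133 - 225558) - 259116) = -434921*(-217456/(-210425) - 259116) = -434921*(-217456*(-1/210425) - 259116) = -434921*(217456/210425 - 259116) = -434921*(-54524266844/210425) = 23713748660059324/210425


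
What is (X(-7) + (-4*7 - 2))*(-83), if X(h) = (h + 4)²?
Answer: 1743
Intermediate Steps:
X(h) = (4 + h)²
(X(-7) + (-4*7 - 2))*(-83) = ((4 - 7)² + (-4*7 - 2))*(-83) = ((-3)² + (-28 - 2))*(-83) = (9 - 30)*(-83) = -21*(-83) = 1743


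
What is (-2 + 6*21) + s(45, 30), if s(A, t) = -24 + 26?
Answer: 126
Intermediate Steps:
s(A, t) = 2
(-2 + 6*21) + s(45, 30) = (-2 + 6*21) + 2 = (-2 + 126) + 2 = 124 + 2 = 126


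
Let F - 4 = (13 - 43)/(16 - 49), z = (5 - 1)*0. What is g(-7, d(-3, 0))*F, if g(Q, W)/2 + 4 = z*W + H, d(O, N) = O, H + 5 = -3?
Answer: -1296/11 ≈ -117.82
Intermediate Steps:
H = -8 (H = -5 - 3 = -8)
z = 0 (z = 4*0 = 0)
F = 54/11 (F = 4 + (13 - 43)/(16 - 49) = 4 - 30/(-33) = 4 - 30*(-1/33) = 4 + 10/11 = 54/11 ≈ 4.9091)
g(Q, W) = -24 (g(Q, W) = -8 + 2*(0*W - 8) = -8 + 2*(0 - 8) = -8 + 2*(-8) = -8 - 16 = -24)
g(-7, d(-3, 0))*F = -24*54/11 = -1296/11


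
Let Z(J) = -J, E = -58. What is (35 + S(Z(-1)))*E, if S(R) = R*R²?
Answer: -2088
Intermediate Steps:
S(R) = R³
(35 + S(Z(-1)))*E = (35 + (-1*(-1))³)*(-58) = (35 + 1³)*(-58) = (35 + 1)*(-58) = 36*(-58) = -2088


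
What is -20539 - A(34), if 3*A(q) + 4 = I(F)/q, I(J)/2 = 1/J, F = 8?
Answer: -2793123/136 ≈ -20538.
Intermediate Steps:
I(J) = 2/J
A(q) = -4/3 + 1/(12*q) (A(q) = -4/3 + ((2/8)/q)/3 = -4/3 + ((2*(1/8))/q)/3 = -4/3 + (1/(4*q))/3 = -4/3 + 1/(12*q))
-20539 - A(34) = -20539 - (1 - 16*34)/(12*34) = -20539 - (1 - 544)/(12*34) = -20539 - (-543)/(12*34) = -20539 - 1*(-181/136) = -20539 + 181/136 = -2793123/136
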